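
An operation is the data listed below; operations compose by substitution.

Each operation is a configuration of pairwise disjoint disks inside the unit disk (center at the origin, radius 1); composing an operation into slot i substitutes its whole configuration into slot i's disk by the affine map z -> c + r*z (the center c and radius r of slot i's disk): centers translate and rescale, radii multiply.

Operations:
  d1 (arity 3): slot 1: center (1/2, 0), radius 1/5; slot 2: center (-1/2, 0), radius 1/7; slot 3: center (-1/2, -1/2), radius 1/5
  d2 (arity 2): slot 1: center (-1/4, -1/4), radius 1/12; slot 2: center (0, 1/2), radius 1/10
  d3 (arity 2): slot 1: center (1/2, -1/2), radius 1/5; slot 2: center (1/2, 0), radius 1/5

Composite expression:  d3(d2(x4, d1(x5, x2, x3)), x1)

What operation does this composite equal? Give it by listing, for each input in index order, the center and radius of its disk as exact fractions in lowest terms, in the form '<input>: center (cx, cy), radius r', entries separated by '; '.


Affine substitution under d3: radii multiply and x-centers shift.
input x4: applying the 2 nested substitutions gives center (9/20, -11/20), radius 1/60
input x5: applying the 3 nested substitutions gives center (51/100, -2/5), radius 1/250
input x2: applying the 3 nested substitutions gives center (49/100, -2/5), radius 1/350
input x3: applying the 3 nested substitutions gives center (49/100, -41/100), radius 1/250
input x1: applying the 1 nested substitution gives center (1/2, 0), radius 1/5

x1: center (1/2, 0), radius 1/5; x2: center (49/100, -2/5), radius 1/350; x3: center (49/100, -41/100), radius 1/250; x4: center (9/20, -11/20), radius 1/60; x5: center (51/100, -2/5), radius 1/250


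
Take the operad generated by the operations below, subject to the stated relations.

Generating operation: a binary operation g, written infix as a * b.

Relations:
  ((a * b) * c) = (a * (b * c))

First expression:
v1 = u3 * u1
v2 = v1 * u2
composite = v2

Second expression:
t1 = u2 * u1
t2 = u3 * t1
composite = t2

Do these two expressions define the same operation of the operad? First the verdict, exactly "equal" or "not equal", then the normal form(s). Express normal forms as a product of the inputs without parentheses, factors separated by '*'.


not equal: they reduce to u3 * u1 * u2 and u3 * u2 * u1

The first expression, normalized: u3 * u1 * u2
The second expression, normalized: u3 * u2 * u1
The forms do not match — not equal.


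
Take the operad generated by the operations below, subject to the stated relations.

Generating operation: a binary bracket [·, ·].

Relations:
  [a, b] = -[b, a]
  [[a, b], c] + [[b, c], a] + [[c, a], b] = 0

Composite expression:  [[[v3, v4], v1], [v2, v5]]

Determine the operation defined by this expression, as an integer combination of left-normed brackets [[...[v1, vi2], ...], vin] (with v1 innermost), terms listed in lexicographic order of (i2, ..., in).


-[[[[v1, v3], v4], v2], v5] + [[[[v1, v3], v4], v5], v2] + [[[[v1, v4], v3], v2], v5] - [[[[v1, v4], v3], v5], v2]

Skip Jacobi rewriting: expand, keep v1-initial words, read off terms.
Composite bracket: [[[v3, v4], v1], [v2, v5]]
Applying ab - ba throughout gives 16 signed words (2^4 = 16).
Coefficients come from the v1-initial words:
  the word v1v3v4v2v5 carries sign -1 and contributes -[[[[v1, v3], v4], v2], v5]
  the word v1v3v4v5v2 carries sign +1 and contributes +[[[[v1, v3], v4], v5], v2]
  the word v1v4v3v2v5 carries sign +1 and contributes +[[[[v1, v4], v3], v2], v5]
  the word v1v4v3v5v2 carries sign -1 and contributes -[[[[v1, v4], v3], v5], v2]


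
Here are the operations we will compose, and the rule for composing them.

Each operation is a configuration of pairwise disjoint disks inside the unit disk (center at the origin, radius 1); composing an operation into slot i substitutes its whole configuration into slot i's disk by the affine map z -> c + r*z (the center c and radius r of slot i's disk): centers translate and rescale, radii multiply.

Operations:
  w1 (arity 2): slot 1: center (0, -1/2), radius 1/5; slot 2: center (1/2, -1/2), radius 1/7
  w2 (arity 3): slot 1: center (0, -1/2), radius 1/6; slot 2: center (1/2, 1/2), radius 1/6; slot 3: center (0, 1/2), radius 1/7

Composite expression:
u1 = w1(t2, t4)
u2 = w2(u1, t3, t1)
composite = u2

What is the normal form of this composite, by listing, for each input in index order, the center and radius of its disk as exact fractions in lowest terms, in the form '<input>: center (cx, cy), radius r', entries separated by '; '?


t1: center (0, 1/2), radius 1/7; t2: center (0, -7/12), radius 1/30; t3: center (1/2, 1/2), radius 1/6; t4: center (1/12, -7/12), radius 1/42


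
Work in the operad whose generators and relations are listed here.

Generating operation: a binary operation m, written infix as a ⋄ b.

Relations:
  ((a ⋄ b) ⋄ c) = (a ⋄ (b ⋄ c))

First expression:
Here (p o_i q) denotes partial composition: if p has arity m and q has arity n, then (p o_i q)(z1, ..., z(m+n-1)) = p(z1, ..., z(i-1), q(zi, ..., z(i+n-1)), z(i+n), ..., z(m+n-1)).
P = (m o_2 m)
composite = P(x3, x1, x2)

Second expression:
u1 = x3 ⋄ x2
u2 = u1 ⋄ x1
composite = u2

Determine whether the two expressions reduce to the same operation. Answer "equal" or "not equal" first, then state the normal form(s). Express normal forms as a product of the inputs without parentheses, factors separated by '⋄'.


not equal; the first gives x3 ⋄ x1 ⋄ x2 and the second x3 ⋄ x2 ⋄ x1

Normal form of the first expression: x3 ⋄ x1 ⋄ x2
Normal form of the second expression: x3 ⋄ x2 ⋄ x1
Distinct normal forms: not equal.


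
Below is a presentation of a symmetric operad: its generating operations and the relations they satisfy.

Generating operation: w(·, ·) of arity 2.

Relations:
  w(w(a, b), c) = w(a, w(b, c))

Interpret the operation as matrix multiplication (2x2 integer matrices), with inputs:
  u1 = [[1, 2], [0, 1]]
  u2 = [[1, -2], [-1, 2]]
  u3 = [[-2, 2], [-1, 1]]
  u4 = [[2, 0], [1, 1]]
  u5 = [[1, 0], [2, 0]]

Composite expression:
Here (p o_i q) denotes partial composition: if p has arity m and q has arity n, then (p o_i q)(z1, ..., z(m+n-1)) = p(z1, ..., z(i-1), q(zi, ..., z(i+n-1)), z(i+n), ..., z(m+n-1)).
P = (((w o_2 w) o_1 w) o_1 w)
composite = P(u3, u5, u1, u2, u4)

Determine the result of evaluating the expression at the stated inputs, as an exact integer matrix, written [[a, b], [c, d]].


[[0, 4], [0, 2]]

w(u3, u5) = [[2, 0], [1, 0]]
w(w(u3, u5), u1) = [[2, 4], [1, 2]]
w(u2, u4) = [[0, -2], [0, 2]]
w(w(w(u3, u5), u1), w(u2, u4)) = [[0, 4], [0, 2]]


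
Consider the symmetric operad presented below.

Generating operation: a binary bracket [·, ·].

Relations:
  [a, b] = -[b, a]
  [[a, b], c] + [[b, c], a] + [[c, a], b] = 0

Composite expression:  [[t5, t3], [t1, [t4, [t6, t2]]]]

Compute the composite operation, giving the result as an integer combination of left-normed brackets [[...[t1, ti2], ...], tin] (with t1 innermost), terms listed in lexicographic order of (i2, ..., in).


[[[[[t1, t2], t6], t4], t3], t5] - [[[[[t1, t2], t6], t4], t5], t3] - [[[[[t1, t4], t2], t6], t3], t5] + [[[[[t1, t4], t2], t6], t5], t3] + [[[[[t1, t4], t6], t2], t3], t5] - [[[[[t1, t4], t6], t2], t5], t3] - [[[[[t1, t6], t2], t4], t3], t5] + [[[[[t1, t6], t2], t4], t5], t3]

Skip Jacobi rewriting: expand, keep t1-initial words, read off terms.
Composite bracket: [[t5, t3], [t1, [t4, [t6, t2]]]]
Applying ab - ba throughout gives 32 signed words (2^5 = 32).
Coefficients come from the t1-initial words:
  t1t2t6t4t3t5 (sign +1) contributes +[[[[[t1, t2], t6], t4], t3], t5]
  t1t2t6t4t5t3 (sign -1) contributes -[[[[[t1, t2], t6], t4], t5], t3]
  t1t4t2t6t3t5 (sign -1) contributes -[[[[[t1, t4], t2], t6], t3], t5]
  t1t4t2t6t5t3 (sign +1) contributes +[[[[[t1, t4], t2], t6], t5], t3]
  t1t4t6t2t3t5 (sign +1) contributes +[[[[[t1, t4], t6], t2], t3], t5]
  t1t4t6t2t5t3 (sign -1) contributes -[[[[[t1, t4], t6], t2], t5], t3]
  t1t6t2t4t3t5 (sign -1) contributes -[[[[[t1, t6], t2], t4], t3], t5]
  t1t6t2t4t5t3 (sign +1) contributes +[[[[[t1, t6], t2], t4], t5], t3]


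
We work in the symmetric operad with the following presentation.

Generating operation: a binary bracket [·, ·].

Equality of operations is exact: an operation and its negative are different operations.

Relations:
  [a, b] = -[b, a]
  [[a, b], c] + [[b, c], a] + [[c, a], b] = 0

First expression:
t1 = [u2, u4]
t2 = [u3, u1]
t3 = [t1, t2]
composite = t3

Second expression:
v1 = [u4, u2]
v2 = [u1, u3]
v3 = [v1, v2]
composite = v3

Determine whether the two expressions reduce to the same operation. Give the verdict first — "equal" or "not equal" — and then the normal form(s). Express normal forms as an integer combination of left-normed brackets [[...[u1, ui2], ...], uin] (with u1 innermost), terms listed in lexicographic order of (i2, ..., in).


equal; the common form is [[[u1, u3], u2], u4] - [[[u1, u3], u4], u2]

Reducing the first expression gives [[[u1, u3], u2], u4] - [[[u1, u3], u4], u2]
Reducing the second expression gives [[[u1, u3], u2], u4] - [[[u1, u3], u4], u2]
Same normal form: equal.


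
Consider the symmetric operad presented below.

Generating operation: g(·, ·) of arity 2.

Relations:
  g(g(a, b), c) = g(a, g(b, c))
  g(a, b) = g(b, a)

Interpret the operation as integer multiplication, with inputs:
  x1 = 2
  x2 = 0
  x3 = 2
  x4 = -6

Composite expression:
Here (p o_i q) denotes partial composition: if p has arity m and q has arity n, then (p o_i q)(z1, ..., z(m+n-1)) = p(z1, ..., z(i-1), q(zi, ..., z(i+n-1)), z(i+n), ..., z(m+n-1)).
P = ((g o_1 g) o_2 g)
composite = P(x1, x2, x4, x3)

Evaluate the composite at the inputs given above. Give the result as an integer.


0

g(x2, x4) = 0
g(x1, g(x2, x4)) = 0
g(g(x1, g(x2, x4)), x3) = 0


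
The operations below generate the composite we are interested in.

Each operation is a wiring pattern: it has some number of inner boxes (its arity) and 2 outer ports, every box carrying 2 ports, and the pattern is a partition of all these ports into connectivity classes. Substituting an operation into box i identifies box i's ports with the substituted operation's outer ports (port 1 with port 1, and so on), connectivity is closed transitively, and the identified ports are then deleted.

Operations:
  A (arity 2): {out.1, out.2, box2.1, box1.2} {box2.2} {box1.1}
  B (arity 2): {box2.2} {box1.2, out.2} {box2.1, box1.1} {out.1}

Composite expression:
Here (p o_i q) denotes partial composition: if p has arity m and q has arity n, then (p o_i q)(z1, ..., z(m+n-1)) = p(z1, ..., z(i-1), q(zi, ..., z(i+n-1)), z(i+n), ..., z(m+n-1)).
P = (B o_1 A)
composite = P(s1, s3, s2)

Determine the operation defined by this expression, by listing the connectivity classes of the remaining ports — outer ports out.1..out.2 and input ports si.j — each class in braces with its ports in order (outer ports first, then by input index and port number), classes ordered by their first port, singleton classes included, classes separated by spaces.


Two ports join when wires chain via B-identified ports.
the subtree at A composes to {out.1, out.2, s1.2, s3.1} {s1.1} {s3.2} on (s1, s3); out.j = own outer ports
the subtree at B composes to {out.1} {out.2, s1.2, s2.1, s3.1} {s1.1} {s2.2} {s3.2} on (s1, s3, s2); out.j = own outer ports

{out.1} {out.2, s1.2, s2.1, s3.1} {s1.1} {s2.2} {s3.2}


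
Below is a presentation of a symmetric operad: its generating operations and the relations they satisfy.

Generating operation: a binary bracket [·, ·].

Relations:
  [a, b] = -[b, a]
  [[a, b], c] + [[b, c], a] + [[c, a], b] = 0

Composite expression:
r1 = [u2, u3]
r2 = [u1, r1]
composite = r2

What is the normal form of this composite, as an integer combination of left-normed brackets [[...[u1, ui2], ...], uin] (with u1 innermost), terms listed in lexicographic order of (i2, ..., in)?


[[u1, u2], u3] - [[u1, u3], u2]

Left-normed coefficients sit on the u1-initial expansion words.
Composite bracket: [u1, [u2, u3]]
Applying ab - ba throughout gives 4 signed words (2^2 = 4).
Coefficients come from the u1-initial words:
  u1u2u3 (sign +1) contributes +[[u1, u2], u3]
  u1u3u2 (sign -1) contributes -[[u1, u3], u2]


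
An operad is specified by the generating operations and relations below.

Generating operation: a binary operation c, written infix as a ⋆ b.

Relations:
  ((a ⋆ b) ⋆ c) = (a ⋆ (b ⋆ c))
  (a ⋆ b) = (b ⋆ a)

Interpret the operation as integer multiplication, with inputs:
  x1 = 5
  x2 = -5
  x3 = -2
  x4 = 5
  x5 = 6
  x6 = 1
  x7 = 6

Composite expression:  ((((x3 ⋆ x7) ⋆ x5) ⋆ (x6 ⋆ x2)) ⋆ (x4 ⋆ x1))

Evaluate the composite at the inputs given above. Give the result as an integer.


9000

(x3 ⋆ x7) = -12
((x3 ⋆ x7) ⋆ x5) = -72
(x6 ⋆ x2) = -5
(((x3 ⋆ x7) ⋆ x5) ⋆ (x6 ⋆ x2)) = 360
(x4 ⋆ x1) = 25
((((x3 ⋆ x7) ⋆ x5) ⋆ (x6 ⋆ x2)) ⋆ (x4 ⋆ x1)) = 9000


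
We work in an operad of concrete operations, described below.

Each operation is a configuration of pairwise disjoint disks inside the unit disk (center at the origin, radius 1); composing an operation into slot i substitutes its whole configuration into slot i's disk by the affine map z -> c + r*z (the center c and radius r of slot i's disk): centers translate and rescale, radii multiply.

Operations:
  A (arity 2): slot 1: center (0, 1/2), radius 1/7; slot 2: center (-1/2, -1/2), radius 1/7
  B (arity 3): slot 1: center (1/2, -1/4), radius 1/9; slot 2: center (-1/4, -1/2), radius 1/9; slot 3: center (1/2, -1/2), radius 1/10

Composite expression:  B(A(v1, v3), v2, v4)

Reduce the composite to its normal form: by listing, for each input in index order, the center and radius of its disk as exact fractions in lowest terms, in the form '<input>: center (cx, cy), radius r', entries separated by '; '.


v1: center (1/2, -7/36), radius 1/63; v2: center (-1/4, -1/2), radius 1/9; v3: center (4/9, -11/36), radius 1/63; v4: center (1/2, -1/2), radius 1/10

Only the slot chain above each v matters under B; compose those maps.
for v1, the 2-step affine chain lands on center (1/2, -7/36), radius 1/63
for v3, the 2-step affine chain lands on center (4/9, -11/36), radius 1/63
for v2, the 1-step affine chain lands on center (-1/4, -1/2), radius 1/9
for v4, the 1-step affine chain lands on center (1/2, -1/2), radius 1/10


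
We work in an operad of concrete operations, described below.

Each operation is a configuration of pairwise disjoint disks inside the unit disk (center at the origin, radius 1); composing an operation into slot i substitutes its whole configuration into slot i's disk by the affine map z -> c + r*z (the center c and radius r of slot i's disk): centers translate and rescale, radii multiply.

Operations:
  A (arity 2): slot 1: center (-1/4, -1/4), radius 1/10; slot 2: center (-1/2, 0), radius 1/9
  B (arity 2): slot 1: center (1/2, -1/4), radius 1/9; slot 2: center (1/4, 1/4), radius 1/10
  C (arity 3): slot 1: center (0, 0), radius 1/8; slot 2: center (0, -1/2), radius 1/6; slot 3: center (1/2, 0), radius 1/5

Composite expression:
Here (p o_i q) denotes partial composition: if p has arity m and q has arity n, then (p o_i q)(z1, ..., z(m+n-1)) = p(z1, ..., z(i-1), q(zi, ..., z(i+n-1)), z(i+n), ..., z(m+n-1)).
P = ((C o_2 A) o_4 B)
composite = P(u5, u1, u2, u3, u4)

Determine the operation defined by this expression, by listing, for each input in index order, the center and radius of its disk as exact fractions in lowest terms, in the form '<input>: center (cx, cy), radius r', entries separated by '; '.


Follow each u-input down from C: c' goes to c + r*c', radius to r*r'.
input u5: applying the 1 nested substitution gives center (0, 0), radius 1/8
input u1: applying the 2 nested substitutions gives center (-1/24, -13/24), radius 1/60
input u2: applying the 2 nested substitutions gives center (-1/12, -1/2), radius 1/54
input u3: applying the 2 nested substitutions gives center (3/5, -1/20), radius 1/45
input u4: applying the 2 nested substitutions gives center (11/20, 1/20), radius 1/50

u1: center (-1/24, -13/24), radius 1/60; u2: center (-1/12, -1/2), radius 1/54; u3: center (3/5, -1/20), radius 1/45; u4: center (11/20, 1/20), radius 1/50; u5: center (0, 0), radius 1/8


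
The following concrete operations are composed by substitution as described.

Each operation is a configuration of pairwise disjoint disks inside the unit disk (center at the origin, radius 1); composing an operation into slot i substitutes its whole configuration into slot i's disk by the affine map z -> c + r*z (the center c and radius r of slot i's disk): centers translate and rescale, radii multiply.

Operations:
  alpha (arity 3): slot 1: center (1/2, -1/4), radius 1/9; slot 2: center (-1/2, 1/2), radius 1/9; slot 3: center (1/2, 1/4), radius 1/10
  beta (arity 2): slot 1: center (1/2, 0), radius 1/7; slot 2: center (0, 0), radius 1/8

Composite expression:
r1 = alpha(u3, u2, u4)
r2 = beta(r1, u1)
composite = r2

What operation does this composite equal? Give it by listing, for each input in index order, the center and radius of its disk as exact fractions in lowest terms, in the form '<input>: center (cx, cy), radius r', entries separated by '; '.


u1: center (0, 0), radius 1/8; u2: center (3/7, 1/14), radius 1/63; u3: center (4/7, -1/28), radius 1/63; u4: center (4/7, 1/28), radius 1/70

Below beta, radii multiply path by path; the u-disk centers shift.
input u3: applying the 2 nested substitutions gives center (4/7, -1/28), radius 1/63
input u2: applying the 2 nested substitutions gives center (3/7, 1/14), radius 1/63
input u4: applying the 2 nested substitutions gives center (4/7, 1/28), radius 1/70
input u1: applying the 1 nested substitution gives center (0, 0), radius 1/8


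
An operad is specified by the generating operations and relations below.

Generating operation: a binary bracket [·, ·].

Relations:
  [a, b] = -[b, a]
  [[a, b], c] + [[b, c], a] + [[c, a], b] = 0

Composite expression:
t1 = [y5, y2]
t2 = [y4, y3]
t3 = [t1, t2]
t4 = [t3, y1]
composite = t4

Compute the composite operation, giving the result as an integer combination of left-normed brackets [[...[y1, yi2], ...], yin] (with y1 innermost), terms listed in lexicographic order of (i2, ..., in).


-[[[[y1, y2], y5], y3], y4] + [[[[y1, y2], y5], y4], y3] + [[[[y1, y3], y4], y2], y5] - [[[[y1, y3], y4], y5], y2] - [[[[y1, y4], y3], y2], y5] + [[[[y1, y4], y3], y5], y2] + [[[[y1, y5], y2], y3], y4] - [[[[y1, y5], y2], y4], y3]

A multilinear Lie element is pinned by y1-initial words (y1 innermost).
Composite bracket: [[[y5, y2], [y4, y3]], y1]
Applying ab - ba throughout gives 16 signed words (2^4 = 16).
Keep just the words that open with y1:
  word y1y2y5y3y4 has sign -1, contributing -[[[[y1, y2], y5], y3], y4]
  word y1y2y5y4y3 has sign +1, contributing +[[[[y1, y2], y5], y4], y3]
  word y1y3y4y2y5 has sign +1, contributing +[[[[y1, y3], y4], y2], y5]
  word y1y3y4y5y2 has sign -1, contributing -[[[[y1, y3], y4], y5], y2]
  word y1y4y3y2y5 has sign -1, contributing -[[[[y1, y4], y3], y2], y5]
  word y1y4y3y5y2 has sign +1, contributing +[[[[y1, y4], y3], y5], y2]
  word y1y5y2y3y4 has sign +1, contributing +[[[[y1, y5], y2], y3], y4]
  word y1y5y2y4y3 has sign -1, contributing -[[[[y1, y5], y2], y4], y3]


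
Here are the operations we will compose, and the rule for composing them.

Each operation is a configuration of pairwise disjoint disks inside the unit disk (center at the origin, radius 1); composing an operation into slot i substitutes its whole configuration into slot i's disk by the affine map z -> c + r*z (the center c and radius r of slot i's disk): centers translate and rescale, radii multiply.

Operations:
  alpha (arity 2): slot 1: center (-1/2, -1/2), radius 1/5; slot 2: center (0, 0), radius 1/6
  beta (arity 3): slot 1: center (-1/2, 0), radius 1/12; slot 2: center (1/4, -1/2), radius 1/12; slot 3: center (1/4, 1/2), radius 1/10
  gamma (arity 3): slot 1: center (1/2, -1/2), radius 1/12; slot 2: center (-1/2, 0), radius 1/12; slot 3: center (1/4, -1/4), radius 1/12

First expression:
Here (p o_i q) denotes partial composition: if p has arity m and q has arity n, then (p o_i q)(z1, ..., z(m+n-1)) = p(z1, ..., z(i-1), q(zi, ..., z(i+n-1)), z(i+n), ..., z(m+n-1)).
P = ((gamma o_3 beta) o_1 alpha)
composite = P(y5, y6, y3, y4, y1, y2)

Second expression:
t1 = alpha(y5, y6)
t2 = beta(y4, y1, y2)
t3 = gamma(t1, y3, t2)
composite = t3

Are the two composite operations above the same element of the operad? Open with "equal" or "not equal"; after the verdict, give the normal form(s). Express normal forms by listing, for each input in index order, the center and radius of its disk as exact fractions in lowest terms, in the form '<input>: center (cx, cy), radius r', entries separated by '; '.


The first expression, normalized: y1: center (13/48, -7/24), radius 1/144; y2: center (13/48, -5/24), radius 1/120; y3: center (-1/2, 0), radius 1/12; y4: center (5/24, -1/4), radius 1/144; y5: center (11/24, -13/24), radius 1/60; y6: center (1/2, -1/2), radius 1/72
The second expression, normalized: y1: center (13/48, -7/24), radius 1/144; y2: center (13/48, -5/24), radius 1/120; y3: center (-1/2, 0), radius 1/12; y4: center (5/24, -1/4), radius 1/144; y5: center (11/24, -13/24), radius 1/60; y6: center (1/2, -1/2), radius 1/72
The normal forms match — equal.

equal; both compose to y1: center (13/48, -7/24), radius 1/144; y2: center (13/48, -5/24), radius 1/120; y3: center (-1/2, 0), radius 1/12; y4: center (5/24, -1/4), radius 1/144; y5: center (11/24, -13/24), radius 1/60; y6: center (1/2, -1/2), radius 1/72


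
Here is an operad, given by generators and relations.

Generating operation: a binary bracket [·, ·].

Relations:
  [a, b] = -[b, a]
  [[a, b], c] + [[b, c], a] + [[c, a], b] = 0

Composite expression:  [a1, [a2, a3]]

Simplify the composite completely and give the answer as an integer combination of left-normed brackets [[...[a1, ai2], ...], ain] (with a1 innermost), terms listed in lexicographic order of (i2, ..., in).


[[a1, a2], a3] - [[a1, a3], a2]

A multilinear Lie element is pinned by a1-initial words (a1 innermost).
Composite bracket: [a1, [a2, a3]]
Full expansion: 4 signed words from ab - ba (2^2 = 4).
The a1-initial words carry the normal form:
  from a1a2a3, sign +1: term +[[a1, a2], a3]
  from a1a3a2, sign -1: term -[[a1, a3], a2]


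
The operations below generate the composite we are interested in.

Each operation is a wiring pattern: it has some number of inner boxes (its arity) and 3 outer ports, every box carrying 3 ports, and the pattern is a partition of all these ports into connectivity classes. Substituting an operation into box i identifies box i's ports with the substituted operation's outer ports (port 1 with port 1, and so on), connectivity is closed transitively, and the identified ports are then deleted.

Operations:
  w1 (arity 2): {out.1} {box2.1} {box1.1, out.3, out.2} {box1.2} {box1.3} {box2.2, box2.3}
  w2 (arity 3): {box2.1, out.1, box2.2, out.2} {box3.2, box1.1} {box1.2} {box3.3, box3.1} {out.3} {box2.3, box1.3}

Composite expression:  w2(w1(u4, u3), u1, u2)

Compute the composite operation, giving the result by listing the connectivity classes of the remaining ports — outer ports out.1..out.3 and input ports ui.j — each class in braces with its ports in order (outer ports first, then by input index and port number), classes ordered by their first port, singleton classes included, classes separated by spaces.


Reachability decides: close wires over w2-identified ports.
w1 over (u4, u3) gives {out.1} {out.2, out.3, u4.1} {u3.1} {u3.2, u3.3} {u4.2} {u4.3}, out.j being that stage's outer ports
w2 over (u4, u3, u1, u2) gives {out.1, out.2, u1.1, u1.2} {out.3} {u1.3, u4.1} {u2.1, u2.3} {u2.2} {u3.1} {u3.2, u3.3} {u4.2} {u4.3}, out.j being that stage's outer ports

{out.1, out.2, u1.1, u1.2} {out.3} {u1.3, u4.1} {u2.1, u2.3} {u2.2} {u3.1} {u3.2, u3.3} {u4.2} {u4.3}


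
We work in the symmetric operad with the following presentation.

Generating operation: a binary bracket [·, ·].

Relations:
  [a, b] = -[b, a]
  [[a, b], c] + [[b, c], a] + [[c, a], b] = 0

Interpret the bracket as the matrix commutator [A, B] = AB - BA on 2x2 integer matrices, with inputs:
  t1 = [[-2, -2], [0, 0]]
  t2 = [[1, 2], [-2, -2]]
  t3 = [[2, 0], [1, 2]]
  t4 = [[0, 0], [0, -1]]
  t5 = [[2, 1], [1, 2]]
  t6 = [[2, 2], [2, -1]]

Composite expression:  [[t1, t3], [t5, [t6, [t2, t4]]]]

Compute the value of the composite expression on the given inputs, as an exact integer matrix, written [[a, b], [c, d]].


[[0, 0], [48, 0]]

[t1, t3] = [[-2, 0], [2, 2]]
[t2, t4] = [[0, -2], [-2, 0]]
[t6, [t2, t4]] = [[0, -6], [6, 0]]
[t5, [t6, [t2, t4]]] = [[12, 0], [0, -12]]
[[t1, t3], [t5, [t6, [t2, t4]]]] = [[0, 0], [48, 0]]


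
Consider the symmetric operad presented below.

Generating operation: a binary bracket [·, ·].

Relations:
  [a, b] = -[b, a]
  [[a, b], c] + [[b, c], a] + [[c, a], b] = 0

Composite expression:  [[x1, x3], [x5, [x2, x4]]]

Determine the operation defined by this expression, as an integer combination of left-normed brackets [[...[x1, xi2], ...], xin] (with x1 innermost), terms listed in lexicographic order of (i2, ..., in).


-[[[[x1, x3], x2], x4], x5] + [[[[x1, x3], x4], x2], x5] + [[[[x1, x3], x5], x2], x4] - [[[[x1, x3], x5], x4], x2]

Skip Jacobi rewriting: expand, keep x1-initial words, read off terms.
Composite bracket: [[x1, x3], [x5, [x2, x4]]]
The bracket unfolds into 16 signed words via [a, b] = ab - ba (2^4 = 16).
Collect the words opening with x1:
  from x1x3x2x4x5, sign -1: term -[[[[x1, x3], x2], x4], x5]
  from x1x3x4x2x5, sign +1: term +[[[[x1, x3], x4], x2], x5]
  from x1x3x5x2x4, sign +1: term +[[[[x1, x3], x5], x2], x4]
  from x1x3x5x4x2, sign -1: term -[[[[x1, x3], x5], x4], x2]


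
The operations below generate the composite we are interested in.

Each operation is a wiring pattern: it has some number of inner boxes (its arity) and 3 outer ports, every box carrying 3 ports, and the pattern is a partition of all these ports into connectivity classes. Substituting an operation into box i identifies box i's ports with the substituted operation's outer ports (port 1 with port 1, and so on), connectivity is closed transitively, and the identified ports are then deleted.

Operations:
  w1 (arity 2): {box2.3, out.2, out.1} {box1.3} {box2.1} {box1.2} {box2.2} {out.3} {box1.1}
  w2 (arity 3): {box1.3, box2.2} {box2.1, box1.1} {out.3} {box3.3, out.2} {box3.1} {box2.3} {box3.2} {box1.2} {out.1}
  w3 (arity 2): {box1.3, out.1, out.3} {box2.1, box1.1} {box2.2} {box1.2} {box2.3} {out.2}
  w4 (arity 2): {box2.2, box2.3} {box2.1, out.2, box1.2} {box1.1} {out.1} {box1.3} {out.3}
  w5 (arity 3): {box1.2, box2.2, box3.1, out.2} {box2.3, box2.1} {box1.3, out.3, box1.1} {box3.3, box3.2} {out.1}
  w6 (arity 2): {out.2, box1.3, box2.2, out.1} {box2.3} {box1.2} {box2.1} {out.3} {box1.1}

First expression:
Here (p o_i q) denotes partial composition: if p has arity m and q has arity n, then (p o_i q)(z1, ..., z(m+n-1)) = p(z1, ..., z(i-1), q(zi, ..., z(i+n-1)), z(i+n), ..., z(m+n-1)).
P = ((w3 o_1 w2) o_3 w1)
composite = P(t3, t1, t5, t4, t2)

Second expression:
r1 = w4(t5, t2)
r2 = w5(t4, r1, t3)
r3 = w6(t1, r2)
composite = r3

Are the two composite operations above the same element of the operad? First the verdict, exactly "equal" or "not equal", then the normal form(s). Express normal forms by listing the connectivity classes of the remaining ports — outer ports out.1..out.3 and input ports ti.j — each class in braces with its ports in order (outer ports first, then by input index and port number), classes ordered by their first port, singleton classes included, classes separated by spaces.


Normal form of the first expression: {out.1, out.3} {out.2} {t1.1, t3.1} {t1.2, t3.3} {t1.3} {t2.1} {t2.2} {t2.3} {t3.2} {t4.1} {t4.2} {t4.3} {t5.1} {t5.2} {t5.3}
Normal form of the second expression: {out.1, out.2, t1.3, t2.1, t3.1, t4.2, t5.2} {out.3} {t1.1} {t1.2} {t2.2, t2.3} {t3.2, t3.3} {t4.1, t4.3} {t5.1} {t5.3}
The normal forms differ: not equal.

not equal; the first gives {out.1, out.3} {out.2} {t1.1, t3.1} {t1.2, t3.3} {t1.3} {t2.1} {t2.2} {t2.3} {t3.2} {t4.1} {t4.2} {t4.3} {t5.1} {t5.2} {t5.3} and the second {out.1, out.2, t1.3, t2.1, t3.1, t4.2, t5.2} {out.3} {t1.1} {t1.2} {t2.2, t2.3} {t3.2, t3.3} {t4.1, t4.3} {t5.1} {t5.3}


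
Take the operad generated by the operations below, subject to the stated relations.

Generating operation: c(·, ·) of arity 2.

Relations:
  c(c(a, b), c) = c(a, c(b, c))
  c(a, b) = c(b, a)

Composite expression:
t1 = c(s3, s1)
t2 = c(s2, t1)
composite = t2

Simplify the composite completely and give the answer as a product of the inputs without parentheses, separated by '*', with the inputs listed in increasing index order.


With c associative and commutative, the s-input set is all that matters.
c(s3, s1) linearizes to s3 * s1
c(s2, c(s3, s1)) linearizes to s2 * s3 * s1
rearranged into index order: s1 * s2 * s3

s1 * s2 * s3


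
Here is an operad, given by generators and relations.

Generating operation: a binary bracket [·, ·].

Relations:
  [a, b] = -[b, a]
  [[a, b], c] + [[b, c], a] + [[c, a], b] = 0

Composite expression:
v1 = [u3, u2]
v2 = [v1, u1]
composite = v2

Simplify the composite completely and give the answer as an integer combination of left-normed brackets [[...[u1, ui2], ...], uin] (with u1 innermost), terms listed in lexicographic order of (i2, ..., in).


In the tensor algebra, words opening u1 carry the u1-anchored form.
Composite bracket: [[u3, u2], u1]
The bracket unfolds into 4 signed words via [a, b] = ab - ba (2^2 = 4).
Keep just the words that open with u1:
  u1u2u3 (sign +1) contributes +[[u1, u2], u3]
  u1u3u2 (sign -1) contributes -[[u1, u3], u2]

[[u1, u2], u3] - [[u1, u3], u2]


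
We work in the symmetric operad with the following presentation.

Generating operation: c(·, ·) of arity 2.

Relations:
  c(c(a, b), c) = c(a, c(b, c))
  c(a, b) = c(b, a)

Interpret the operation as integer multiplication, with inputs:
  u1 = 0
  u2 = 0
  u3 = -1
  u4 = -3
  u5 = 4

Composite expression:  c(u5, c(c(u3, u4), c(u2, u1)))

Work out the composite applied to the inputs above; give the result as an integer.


0

c(u3, u4) = 3
c(u2, u1) = 0
c(c(u3, u4), c(u2, u1)) = 0
c(u5, c(c(u3, u4), c(u2, u1))) = 0


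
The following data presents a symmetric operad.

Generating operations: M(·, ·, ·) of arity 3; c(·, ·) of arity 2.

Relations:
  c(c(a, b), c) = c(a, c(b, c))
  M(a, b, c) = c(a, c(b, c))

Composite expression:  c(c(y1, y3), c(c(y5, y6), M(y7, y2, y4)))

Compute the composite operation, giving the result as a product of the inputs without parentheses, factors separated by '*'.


Associativity of c dissolves the nesting; only the y-input order survives.
c(y1, y3) collapses to y1 * y3
c(y5, y6) collapses to y5 * y6
M(y7, y2, y4) collapses to y7 * y2 * y4
c(c(y5, y6), M(y7, y2, y4)) collapses to y5 * y6 * y7 * y2 * y4
c(c(y1, y3), c(c(y5, y6), M(y7, y2, y4))) collapses to y1 * y3 * y5 * y6 * y7 * y2 * y4

y1 * y3 * y5 * y6 * y7 * y2 * y4


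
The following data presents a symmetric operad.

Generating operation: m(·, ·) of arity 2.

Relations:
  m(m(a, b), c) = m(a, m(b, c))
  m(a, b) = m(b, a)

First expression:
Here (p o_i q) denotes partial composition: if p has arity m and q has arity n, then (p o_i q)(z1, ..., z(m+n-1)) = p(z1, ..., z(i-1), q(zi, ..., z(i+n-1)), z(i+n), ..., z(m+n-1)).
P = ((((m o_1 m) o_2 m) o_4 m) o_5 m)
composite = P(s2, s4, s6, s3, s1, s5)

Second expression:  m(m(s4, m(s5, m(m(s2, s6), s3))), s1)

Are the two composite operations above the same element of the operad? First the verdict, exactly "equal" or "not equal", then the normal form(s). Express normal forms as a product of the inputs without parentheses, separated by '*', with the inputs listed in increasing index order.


equal; the common form is s1 * s2 * s3 * s4 * s5 * s6

In normal form, the first expression is s1 * s2 * s3 * s4 * s5 * s6
In normal form, the second expression is s1 * s2 * s3 * s4 * s5 * s6
One common form — equal.


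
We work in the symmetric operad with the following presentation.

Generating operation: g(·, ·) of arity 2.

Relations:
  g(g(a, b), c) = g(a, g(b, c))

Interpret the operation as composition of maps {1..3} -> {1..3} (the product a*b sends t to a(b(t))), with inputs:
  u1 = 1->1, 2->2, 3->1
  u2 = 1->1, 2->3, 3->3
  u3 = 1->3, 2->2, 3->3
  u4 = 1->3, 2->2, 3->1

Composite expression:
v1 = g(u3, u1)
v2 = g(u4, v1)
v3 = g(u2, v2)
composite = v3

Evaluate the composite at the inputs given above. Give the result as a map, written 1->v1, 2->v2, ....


1->1, 2->3, 3->1

g(u3, u1) = 1->3, 2->2, 3->3
g(u4, g(u3, u1)) = 1->1, 2->2, 3->1
g(u2, g(u4, g(u3, u1))) = 1->1, 2->3, 3->1


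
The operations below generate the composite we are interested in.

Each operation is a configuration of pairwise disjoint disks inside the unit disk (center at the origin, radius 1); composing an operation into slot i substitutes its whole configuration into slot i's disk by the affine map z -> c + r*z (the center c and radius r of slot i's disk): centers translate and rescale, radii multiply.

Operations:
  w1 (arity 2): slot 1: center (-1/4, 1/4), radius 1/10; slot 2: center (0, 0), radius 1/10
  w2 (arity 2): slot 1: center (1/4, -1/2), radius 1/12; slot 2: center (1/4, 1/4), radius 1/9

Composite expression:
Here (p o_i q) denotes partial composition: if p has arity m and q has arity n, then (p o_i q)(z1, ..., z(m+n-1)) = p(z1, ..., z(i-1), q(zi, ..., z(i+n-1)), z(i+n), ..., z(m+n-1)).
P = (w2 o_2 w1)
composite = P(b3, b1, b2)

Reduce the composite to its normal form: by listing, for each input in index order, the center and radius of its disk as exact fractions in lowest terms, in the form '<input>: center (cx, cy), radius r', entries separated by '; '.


b1: center (2/9, 5/18), radius 1/90; b2: center (1/4, 1/4), radius 1/90; b3: center (1/4, -1/2), radius 1/12

Each b-disk chains the slot maps above it in w2; radii multiply.
b3: after 1 affine step, its disk has center (1/4, -1/2), radius 1/12
b1: after 2 affine steps, its disk has center (2/9, 5/18), radius 1/90
b2: after 2 affine steps, its disk has center (1/4, 1/4), radius 1/90


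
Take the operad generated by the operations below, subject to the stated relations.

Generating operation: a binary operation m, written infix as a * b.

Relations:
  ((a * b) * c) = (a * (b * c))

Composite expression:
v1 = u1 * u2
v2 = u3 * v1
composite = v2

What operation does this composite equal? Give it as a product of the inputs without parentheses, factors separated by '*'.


u3 * u1 * u2

Every regrouping of m is equal, so read the u-inputs in written order.
(u1 * u2) flattens to u1 * u2
(u3 * (u1 * u2)) flattens to u3 * u1 * u2


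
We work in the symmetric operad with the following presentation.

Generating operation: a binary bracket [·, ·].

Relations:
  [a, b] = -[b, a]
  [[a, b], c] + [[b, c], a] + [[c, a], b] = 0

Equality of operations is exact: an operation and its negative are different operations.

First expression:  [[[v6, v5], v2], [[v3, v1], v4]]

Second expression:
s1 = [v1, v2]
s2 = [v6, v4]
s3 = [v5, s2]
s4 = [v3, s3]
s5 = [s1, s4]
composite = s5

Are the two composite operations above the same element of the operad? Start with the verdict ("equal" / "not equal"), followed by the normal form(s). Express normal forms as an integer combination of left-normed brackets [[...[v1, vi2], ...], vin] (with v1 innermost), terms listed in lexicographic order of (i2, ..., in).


not equal; first: [[[[[v1, v3], v4], v2], v5], v6] - [[[[[v1, v3], v4], v2], v6], v5] - [[[[[v1, v3], v4], v5], v6], v2] + [[[[[v1, v3], v4], v6], v5], v2]; second: [[[[[v1, v2], v3], v4], v6], v5] - [[[[[v1, v2], v3], v5], v4], v6] + [[[[[v1, v2], v3], v5], v6], v4] - [[[[[v1, v2], v3], v6], v4], v5] - [[[[[v1, v2], v4], v6], v5], v3] + [[[[[v1, v2], v5], v4], v6], v3] - [[[[[v1, v2], v5], v6], v4], v3] + [[[[[v1, v2], v6], v4], v5], v3]

Normal form of the first expression: [[[[[v1, v3], v4], v2], v5], v6] - [[[[[v1, v3], v4], v2], v6], v5] - [[[[[v1, v3], v4], v5], v6], v2] + [[[[[v1, v3], v4], v6], v5], v2]
Normal form of the second expression: [[[[[v1, v2], v3], v4], v6], v5] - [[[[[v1, v2], v3], v5], v4], v6] + [[[[[v1, v2], v3], v5], v6], v4] - [[[[[v1, v2], v3], v6], v4], v5] - [[[[[v1, v2], v4], v6], v5], v3] + [[[[[v1, v2], v5], v4], v6], v3] - [[[[[v1, v2], v5], v6], v4], v3] + [[[[[v1, v2], v6], v4], v5], v3]
Different reductions; not equal.


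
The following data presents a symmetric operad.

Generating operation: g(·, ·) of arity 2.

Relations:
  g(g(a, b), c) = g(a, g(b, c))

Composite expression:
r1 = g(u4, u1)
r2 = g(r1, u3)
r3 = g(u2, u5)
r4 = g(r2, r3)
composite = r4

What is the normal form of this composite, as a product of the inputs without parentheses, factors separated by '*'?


u4 * u1 * u3 * u2 * u5

Key point: g is associative — brackets drop, the u-order remains.
g(u4, u1) reduces to u4 * u1
g(g(u4, u1), u3) reduces to u4 * u1 * u3
g(u2, u5) reduces to u2 * u5
g(g(g(u4, u1), u3), g(u2, u5)) reduces to u4 * u1 * u3 * u2 * u5


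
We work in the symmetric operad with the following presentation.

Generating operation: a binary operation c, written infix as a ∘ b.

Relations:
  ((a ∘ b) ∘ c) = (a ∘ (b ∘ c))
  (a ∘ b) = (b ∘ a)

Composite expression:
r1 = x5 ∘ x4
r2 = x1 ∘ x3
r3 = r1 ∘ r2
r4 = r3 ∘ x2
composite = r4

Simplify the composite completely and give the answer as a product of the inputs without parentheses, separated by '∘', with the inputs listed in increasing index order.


Shape and order are irrelevant to c; the x-input set decides.
(x5 ∘ x4) linearizes to x5 ∘ x4
(x1 ∘ x3) linearizes to x1 ∘ x3
((x5 ∘ x4) ∘ (x1 ∘ x3)) linearizes to x5 ∘ x4 ∘ x1 ∘ x3
(((x5 ∘ x4) ∘ (x1 ∘ x3)) ∘ x2) linearizes to x5 ∘ x4 ∘ x1 ∘ x3 ∘ x2
putting the inputs in ascending order: x1 ∘ x2 ∘ x3 ∘ x4 ∘ x5

x1 ∘ x2 ∘ x3 ∘ x4 ∘ x5


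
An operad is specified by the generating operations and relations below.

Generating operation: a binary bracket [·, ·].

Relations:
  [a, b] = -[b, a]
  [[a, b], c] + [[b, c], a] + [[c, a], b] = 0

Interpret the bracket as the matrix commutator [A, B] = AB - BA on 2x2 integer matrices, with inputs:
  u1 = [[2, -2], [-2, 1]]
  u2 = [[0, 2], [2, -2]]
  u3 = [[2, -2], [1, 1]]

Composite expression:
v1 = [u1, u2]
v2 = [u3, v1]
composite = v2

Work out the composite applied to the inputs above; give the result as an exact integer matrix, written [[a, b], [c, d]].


[u1, u2] = [[0, 6], [-6, 0]]
[u3, [u1, u2]] = [[6, 6], [6, -6]]

[[6, 6], [6, -6]]


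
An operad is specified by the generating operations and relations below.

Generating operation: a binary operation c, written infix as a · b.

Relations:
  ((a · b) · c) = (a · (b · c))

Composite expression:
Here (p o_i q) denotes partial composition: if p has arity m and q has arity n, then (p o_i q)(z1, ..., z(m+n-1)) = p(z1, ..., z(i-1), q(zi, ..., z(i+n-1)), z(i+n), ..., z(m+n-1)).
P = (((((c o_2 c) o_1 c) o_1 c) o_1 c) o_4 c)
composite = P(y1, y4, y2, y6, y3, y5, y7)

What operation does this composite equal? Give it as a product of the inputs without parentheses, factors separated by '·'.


The c-tree's shape is irrelevant; the y-reading-order decides.
(y1 · y4) reduces to y1 · y4
((y1 · y4) · y2) reduces to y1 · y4 · y2
(y6 · y3) reduces to y6 · y3
(((y1 · y4) · y2) · (y6 · y3)) reduces to y1 · y4 · y2 · y6 · y3
(y5 · y7) reduces to y5 · y7
((((y1 · y4) · y2) · (y6 · y3)) · (y5 · y7)) reduces to y1 · y4 · y2 · y6 · y3 · y5 · y7

y1 · y4 · y2 · y6 · y3 · y5 · y7


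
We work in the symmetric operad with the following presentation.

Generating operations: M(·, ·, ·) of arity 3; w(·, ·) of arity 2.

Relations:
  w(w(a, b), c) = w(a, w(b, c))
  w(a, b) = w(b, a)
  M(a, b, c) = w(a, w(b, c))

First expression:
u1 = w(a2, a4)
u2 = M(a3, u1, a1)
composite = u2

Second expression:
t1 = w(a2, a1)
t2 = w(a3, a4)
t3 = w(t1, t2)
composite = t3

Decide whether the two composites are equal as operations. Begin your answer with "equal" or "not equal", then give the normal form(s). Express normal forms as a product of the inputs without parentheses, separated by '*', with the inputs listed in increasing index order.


The first composite normalizes to a1 * a2 * a3 * a4
The second composite normalizes to a1 * a2 * a3 * a4
Same normal form: equal.

equal; both compose to a1 * a2 * a3 * a4
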